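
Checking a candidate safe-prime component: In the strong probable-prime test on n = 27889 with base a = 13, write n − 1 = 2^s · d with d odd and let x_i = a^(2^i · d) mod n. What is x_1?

4844

n − 1 = 27888 = 2^4 · 1743, so s = 4 and d = 1743.
x_0 = 13^1743 mod 27889 = 11522.
x_1 = 11522^2 mod 27889 = 4844.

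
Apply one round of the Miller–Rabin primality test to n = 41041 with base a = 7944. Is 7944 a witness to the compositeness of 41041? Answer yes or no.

n − 1 = 41040 = 2^4 · 2565, so s = 4 and d = 2565.
Repeated squaring mod 41041: 7944^1 ≡ 7944, 7944^2 ≡ 27119, 7944^4 ≡ 26482, 7944^8 ≡ 28757, 7944^16 ≡ 29940, 7944^32 ≡ 27119, 7944^64 ≡ 26482, 7944^128 ≡ 28757, 7944^256 ≡ 29940, 7944^512 ≡ 27119, 7944^1024 ≡ 26482, 7944^2048 ≡ 28757.
2565 = 2048 + 512 + 4 + 1, so 7944^2565 ≡ 28757·27119·26482·7944 ≡ 37883 (mod 41041).
x_0 = 7944^2565 mod 41041 = 37883.
x_0 is neither 1 nor 41040, so continue squaring.
x_1 = 37883^2 mod 41041 = 1.
x_1 = 1 but x_0 ≠ ±1, a nontrivial square root of 1 — 7944 is a witness and 41041 is composite.

yes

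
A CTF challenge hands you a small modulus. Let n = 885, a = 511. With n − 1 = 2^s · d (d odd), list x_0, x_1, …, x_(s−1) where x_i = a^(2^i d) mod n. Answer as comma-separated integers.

n − 1 = 884 = 2^2 · 221, so s = 2 and d = 221.
x_0 = 511^221 mod 885 = 856.
x_1 = 856^2 mod 885 = 841.

856, 841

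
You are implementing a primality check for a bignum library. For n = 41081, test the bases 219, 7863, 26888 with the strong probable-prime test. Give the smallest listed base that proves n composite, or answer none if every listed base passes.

none

n − 1 = 41080 = 2^3 · 5135, so s = 3 and d = 5135.
Base 219: x_0 = 219^5135 mod 41081 = 39374. x_0 is neither 1 nor 41080, so continue squaring. x_1 = 39374^2 mod 41081 = 38179. x_2 = 38179^2 mod 41081 = 41080. x_2 ≡ −1, so 219 is not a witness.
Base 7863: x_0 = 7863^5135 mod 41081 = 2902. x_0 is neither 1 nor 41080, so continue squaring. x_1 = 2902^2 mod 41081 = 41080. x_1 ≡ −1, so 7863 is not a witness.
Base 26888: x_0 = 26888^5135 mod 41081 = 41080. x_0 = 41080 ≡ −1, so 26888 is not a witness.
No listed base is a witness for 41081.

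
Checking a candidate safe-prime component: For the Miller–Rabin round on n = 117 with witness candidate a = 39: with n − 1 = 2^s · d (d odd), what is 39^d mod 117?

n − 1 = 116 = 2^2 · 29, so s = 2 and d = 29.
Repeated squaring mod 117: 39^1 ≡ 39, 39^2 ≡ 0, 39^4 ≡ 0, 39^8 ≡ 0, 39^16 ≡ 0.
29 = 16 + 8 + 4 + 1, so 39^29 ≡ 0·0·0·39 ≡ 0 (mod 117).

0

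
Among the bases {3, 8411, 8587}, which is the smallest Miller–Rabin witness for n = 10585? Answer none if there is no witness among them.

none

n − 1 = 10584 = 2^3 · 1323, so s = 3 and d = 1323.
Base 3: x_0 = 3^1323 mod 10585 = 8422. x_0 is neither 1 nor 10584, so continue squaring. x_1 = 8422^2 mod 10585 = 10584. x_1 ≡ −1, so 3 is not a witness.
Base 8411: x_0 = 8411^1323 mod 10585 = 1. x_0 = 1, so 8411 is not a witness.
Base 8587: x_0 = 8587^1323 mod 10585 = 4188. x_0 is neither 1 nor 10584, so continue squaring. x_1 = 4188^2 mod 10585 = 10584. x_1 ≡ −1, so 8587 is not a witness.
No listed base is a witness for 10585.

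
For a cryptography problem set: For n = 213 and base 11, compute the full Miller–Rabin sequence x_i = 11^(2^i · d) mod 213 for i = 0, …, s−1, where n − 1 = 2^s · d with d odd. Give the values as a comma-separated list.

113, 202

n − 1 = 212 = 2^2 · 53, so s = 2 and d = 53.
x_0 = 11^53 mod 213 = 113.
x_1 = 113^2 mod 213 = 202.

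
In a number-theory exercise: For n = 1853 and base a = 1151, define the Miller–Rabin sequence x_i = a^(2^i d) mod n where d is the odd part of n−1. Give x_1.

49

n − 1 = 1852 = 2^2 · 463, so s = 2 and d = 463.
x_0 = 1151^463 mod 1853 = 1846.
x_1 = 1846^2 mod 1853 = 49.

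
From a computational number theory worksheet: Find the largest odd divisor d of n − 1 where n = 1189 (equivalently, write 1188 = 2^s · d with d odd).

Halving: 1188 → 594 → 297; 297 is odd.
So 1188 = 2^2 · 297.

297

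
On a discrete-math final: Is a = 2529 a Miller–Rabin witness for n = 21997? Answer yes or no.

n − 1 = 21996 = 2^2 · 5499, so s = 2 and d = 5499.
Repeated squaring mod 21997: 2529^1 ≡ 2529, 2529^2 ≡ 16711, 2529^4 ≡ 5606, 2529^8 ≡ 15520, 2529^16 ≡ 3250, 2529^32 ≡ 3940, 2529^64 ≡ 15715, 2529^128 ≡ 906, 2529^256 ≡ 6947, 2529^512 ≡ 21388, 2529^1024 ≡ 18929, 2529^2048 ≡ 19905, 2529^4096 ≡ 21058.
5499 = 4096 + 1024 + 256 + 64 + 32 + 16 + 8 + 2 + 1, so 2529^5499 ≡ 21058·18929·6947·15715·3940·3250·15520·16711·2529 ≡ 1 (mod 21997).
x_0 = 2529^5499 mod 21997 = 1.
x_0 = 1, so 2529 is not a witness.

no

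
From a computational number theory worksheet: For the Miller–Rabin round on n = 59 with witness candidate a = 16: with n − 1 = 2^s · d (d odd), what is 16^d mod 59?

1

n − 1 = 58 = 2^1 · 29, so s = 1 and d = 29.
16^29 mod 59 = 1.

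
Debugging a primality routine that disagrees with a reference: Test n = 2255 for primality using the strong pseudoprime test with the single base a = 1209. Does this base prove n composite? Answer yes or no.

n − 1 = 2254 = 2^1 · 1127, so s = 1 and d = 1127.
By repeated squaring, 1209^1127 ≡ 1484 (mod 2255).
x_0 = 1209^1127 mod 2255 = 1484.
x_0 ∉ {1, 2254} and s = 1, so 1209 is a Miller–Rabin witness and 2255 is composite.

yes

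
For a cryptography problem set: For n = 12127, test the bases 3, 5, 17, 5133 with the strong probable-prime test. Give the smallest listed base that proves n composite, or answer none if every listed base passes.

n − 1 = 12126 = 2^1 · 6063, so s = 1 and d = 6063.
Base 3: x_0 = 3^6063 mod 12127 = 4011. x_0 ∉ {1, 12126} and s = 1, so 3 is a Miller–Rabin witness and 12127 is composite.
Base 5: x_0 = 5^6063 mod 12127 = 7546. x_0 ∉ {1, 12126} and s = 1, so 5 is a Miller–Rabin witness and 12127 is composite.
Base 17: x_0 = 17^6063 mod 12127 = 174. x_0 ∉ {1, 12126} and s = 1, so 17 is a Miller–Rabin witness and 12127 is composite.
Base 5133: x_0 = 5133^6063 mod 12127 = 4114. x_0 ∉ {1, 12126} and s = 1, so 5133 is a Miller–Rabin witness and 12127 is composite.
The smallest witness among the given bases is 3.

3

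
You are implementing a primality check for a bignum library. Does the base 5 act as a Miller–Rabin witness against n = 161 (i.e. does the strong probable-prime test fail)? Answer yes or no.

yes

n − 1 = 160 = 2^5 · 5, so s = 5 and d = 5.
x_0 = 5^5 mod 161 = 66.
x_0 is neither 1 nor 160, so continue squaring.
x_1 = 66^2 mod 161 = 9.
x_2 = 9^2 mod 161 = 81.
x_3 = 81^2 mod 161 = 121.
x_4 = 121^2 mod 161 = 151.
Reached i = s−1 = 4 without hitting −1: 5 is a Miller–Rabin witness and 161 is composite.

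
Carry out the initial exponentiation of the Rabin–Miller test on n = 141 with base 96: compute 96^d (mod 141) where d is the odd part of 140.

n − 1 = 140 = 2^2 · 35, so s = 2 and d = 35.
96^35 mod 141 = 54.

54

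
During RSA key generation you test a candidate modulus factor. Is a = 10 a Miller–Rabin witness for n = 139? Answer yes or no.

no

n − 1 = 138 = 2^1 · 69, so s = 1 and d = 69.
x_0 = 10^69 mod 139 = 138.
x_0 = 138 ≡ −1, so 10 is not a witness.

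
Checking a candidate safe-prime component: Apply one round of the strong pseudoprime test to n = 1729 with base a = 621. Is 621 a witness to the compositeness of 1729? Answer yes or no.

no

n − 1 = 1728 = 2^6 · 27, so s = 6 and d = 27.
x_0 = 621^27 mod 1729 = 1728.
x_0 = 1728 ≡ −1, so 621 is not a witness.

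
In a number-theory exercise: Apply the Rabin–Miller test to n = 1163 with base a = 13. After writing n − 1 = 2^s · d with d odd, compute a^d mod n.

n − 1 = 1162 = 2^1 · 581, so s = 1 and d = 581.
13^581 mod 1163 = 1162.

1162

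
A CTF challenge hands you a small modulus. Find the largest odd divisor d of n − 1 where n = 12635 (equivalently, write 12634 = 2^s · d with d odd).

Halving: 12634 → 6317; 6317 is odd.
So 12634 = 2^1 · 6317.

6317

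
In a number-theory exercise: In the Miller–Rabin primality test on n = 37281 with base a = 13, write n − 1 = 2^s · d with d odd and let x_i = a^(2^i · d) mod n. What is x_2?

4744

n − 1 = 37280 = 2^5 · 1165, so s = 5 and d = 1165.
By repeated squaring, 13^1165 ≡ 24697 (mod 37281).
x_0 = 24697.
x_1 = 24697^2 mod 37281 = 24649.
x_2 = 24649^2 mod 37281 = 4744.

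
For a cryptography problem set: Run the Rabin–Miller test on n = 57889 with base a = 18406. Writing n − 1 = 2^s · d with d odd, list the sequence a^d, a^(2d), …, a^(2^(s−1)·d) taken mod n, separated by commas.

n − 1 = 57888 = 2^5 · 1809, so s = 5 and d = 1809.
x_0 = 18406^1809 mod 57889 = 38189.
x_1 = 38189^2 mod 57889 = 2144.
x_2 = 2144^2 mod 57889 = 23505.
x_3 = 23505^2 mod 57889 = 50298.
x_4 = 50298^2 mod 57889 = 23726.

38189, 2144, 23505, 50298, 23726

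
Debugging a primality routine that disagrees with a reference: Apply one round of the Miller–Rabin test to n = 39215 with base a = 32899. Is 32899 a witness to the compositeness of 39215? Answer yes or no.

yes

n − 1 = 39214 = 2^1 · 19607, so s = 1 and d = 19607.
Repeated squaring mod 39215: 32899^1 ≡ 32899, 32899^2 ≡ 10201, 32899^4 ≡ 23006, 32899^8 ≡ 30396, 32899^16 ≡ 11416, 32899^32 ≡ 13611, 32899^64 ≡ 7661, 32899^128 ≡ 25281, 32899^256 ≡ 2891, 32899^512 ≡ 5086, 32899^1024 ≡ 24711, 32899^2048 ≡ 16756, 32899^4096 ≡ 23351, 32899^8192 ≡ 23841, 32899^16384 ≡ 11071.
19607 = 16384 + 2048 + 1024 + 128 + 16 + 4 + 2 + 1, so 32899^19607 ≡ 11071·16756·24711·25281·11416·23006·10201·32899 ≡ 2699 (mod 39215).
x_0 = 32899^19607 mod 39215 = 2699.
x_0 ∉ {1, 39214} and s = 1, so 32899 is a Miller–Rabin witness and 39215 is composite.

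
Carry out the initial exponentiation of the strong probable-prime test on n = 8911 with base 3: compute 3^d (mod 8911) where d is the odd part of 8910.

n − 1 = 8910 = 2^1 · 4455, so s = 1 and d = 4455.
3^4455 mod 8911 = 8910.

8910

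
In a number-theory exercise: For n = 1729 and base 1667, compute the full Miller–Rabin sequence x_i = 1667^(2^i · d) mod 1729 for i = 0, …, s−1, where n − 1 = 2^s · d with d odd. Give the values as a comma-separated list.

911, 1, 1, 1, 1, 1

n − 1 = 1728 = 2^6 · 27, so s = 6 and d = 27.
x_0 = 1667^27 mod 1729 = 911.
x_1 = 911^2 mod 1729 = 1.
x_2 = 1^2 mod 1729 = 1.
x_3 = 1^2 mod 1729 = 1.
x_4 = 1^2 mod 1729 = 1.
x_5 = 1^2 mod 1729 = 1.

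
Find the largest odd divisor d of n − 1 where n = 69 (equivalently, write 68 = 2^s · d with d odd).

17

Halving: 68 → 34 → 17; 17 is odd.
So 68 = 2^2 · 17.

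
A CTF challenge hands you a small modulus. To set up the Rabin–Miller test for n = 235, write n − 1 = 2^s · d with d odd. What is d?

Halving: 234 → 117; 117 is odd.
So 234 = 2^1 · 117.

117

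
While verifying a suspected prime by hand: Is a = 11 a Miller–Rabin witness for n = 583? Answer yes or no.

n − 1 = 582 = 2^1 · 291, so s = 1 and d = 291.
x_0 = 11^291 mod 583 = 143.
x_0 ∉ {1, 582} and s = 1, so 11 is a Miller–Rabin witness and 583 is composite.

yes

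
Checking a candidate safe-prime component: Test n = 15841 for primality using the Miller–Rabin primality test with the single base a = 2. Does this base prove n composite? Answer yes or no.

n − 1 = 15840 = 2^5 · 495, so s = 5 and d = 495.
x_0 = 2^495 mod 15841 = 1.
x_0 = 1, so 2 is not a witness.

no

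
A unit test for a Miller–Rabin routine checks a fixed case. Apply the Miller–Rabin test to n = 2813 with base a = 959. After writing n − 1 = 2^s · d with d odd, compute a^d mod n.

356

n − 1 = 2812 = 2^2 · 703, so s = 2 and d = 703.
959^703 mod 2813 = 356.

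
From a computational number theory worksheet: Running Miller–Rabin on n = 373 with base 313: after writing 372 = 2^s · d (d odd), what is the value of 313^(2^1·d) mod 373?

372

n − 1 = 372 = 2^2 · 93, so s = 2 and d = 93.
x_0 = 313^93 mod 373 = 269.
x_1 = 269^2 mod 373 = 372.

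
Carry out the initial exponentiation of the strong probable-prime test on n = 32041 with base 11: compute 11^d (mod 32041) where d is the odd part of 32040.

n − 1 = 32040 = 2^3 · 4005, so s = 3 and d = 4005.
11^4005 mod 32041 = 13066.

13066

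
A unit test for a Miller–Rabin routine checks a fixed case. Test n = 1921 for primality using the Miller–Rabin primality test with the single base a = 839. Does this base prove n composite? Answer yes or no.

no

n − 1 = 1920 = 2^7 · 15, so s = 7 and d = 15.
x_0 = 839^15 mod 1921 = 751.
x_0 is neither 1 nor 1920, so continue squaring.
x_1 = 751^2 mod 1921 = 1148.
x_2 = 1148^2 mod 1921 = 98.
x_3 = 98^2 mod 1921 = 1920.
x_3 ≡ −1, so 839 is not a witness.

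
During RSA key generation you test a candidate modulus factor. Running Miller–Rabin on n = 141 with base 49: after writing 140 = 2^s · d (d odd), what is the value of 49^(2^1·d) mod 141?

n − 1 = 140 = 2^2 · 35, so s = 2 and d = 35.
x_0 = 49^35 mod 141 = 7.
x_1 = 7^2 mod 141 = 49.

49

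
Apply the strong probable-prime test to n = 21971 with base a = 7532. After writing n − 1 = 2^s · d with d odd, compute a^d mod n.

n − 1 = 21970 = 2^1 · 10985, so s = 1 and d = 10985.
7532^10985 mod 21971 = 2861.

2861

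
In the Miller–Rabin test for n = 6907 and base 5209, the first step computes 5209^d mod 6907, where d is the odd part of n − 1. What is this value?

n − 1 = 6906 = 2^1 · 3453, so s = 1 and d = 3453.
Repeated squaring mod 6907: 5209^1 ≡ 5209, 5209^2 ≡ 2985, 5209^4 ≡ 195, 5209^8 ≡ 3490, 5209^16 ≡ 3059, 5209^32 ≡ 5403, 5209^64 ≡ 3427, 5209^128 ≡ 2429, 5209^256 ≡ 1463, 5209^512 ≡ 6106, 5209^1024 ≡ 6157, 5209^2048 ≡ 3033.
3453 = 2048 + 1024 + 256 + 64 + 32 + 16 + 8 + 4 + 1, so 5209^3453 ≡ 3033·6157·1463·3427·5403·3059·3490·195·5209 ≡ 6906 (mod 6907).

6906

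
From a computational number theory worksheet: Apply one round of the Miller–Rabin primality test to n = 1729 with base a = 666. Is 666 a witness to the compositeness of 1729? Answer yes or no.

no

n − 1 = 1728 = 2^6 · 27, so s = 6 and d = 27.
x_0 = 666^27 mod 1729 = 1.
x_0 = 1, so 666 is not a witness.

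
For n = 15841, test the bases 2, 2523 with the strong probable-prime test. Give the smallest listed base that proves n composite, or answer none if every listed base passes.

none

n − 1 = 15840 = 2^5 · 495, so s = 5 and d = 495.
Base 2: x_0 = 2^495 mod 15841 = 1. x_0 = 1, so 2 is not a witness.
Base 2523: x_0 = 2523^495 mod 15841 = 15840. x_0 = 15840 ≡ −1, so 2523 is not a witness.
No listed base is a witness for 15841.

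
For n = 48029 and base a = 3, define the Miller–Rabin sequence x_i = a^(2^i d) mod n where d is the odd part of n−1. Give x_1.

n − 1 = 48028 = 2^2 · 12007, so s = 2 and d = 12007.
x_0 = 3^12007 mod 48029 = 43511.
x_1 = 43511^2 mod 48029 = 48028.

48028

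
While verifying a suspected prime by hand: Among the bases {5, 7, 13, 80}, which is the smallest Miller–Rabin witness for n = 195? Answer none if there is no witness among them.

n − 1 = 194 = 2^1 · 97, so s = 1 and d = 97.
Base 5: x_0 = 5^97 mod 195 = 5. x_0 ∉ {1, 194} and s = 1, so 5 is a Miller–Rabin witness and 195 is composite.
Base 7: x_0 = 7^97 mod 195 = 7. x_0 ∉ {1, 194} and s = 1, so 7 is a Miller–Rabin witness and 195 is composite.
Base 13: x_0 = 13^97 mod 195 = 13. x_0 ∉ {1, 194} and s = 1, so 13 is a Miller–Rabin witness and 195 is composite.
Base 80: x_0 = 80^97 mod 195 = 80. x_0 ∉ {1, 194} and s = 1, so 80 is a Miller–Rabin witness and 195 is composite.
The smallest witness among the given bases is 5.

5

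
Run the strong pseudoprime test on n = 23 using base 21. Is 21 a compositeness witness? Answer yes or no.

no

n − 1 = 22 = 2^1 · 11, so s = 1 and d = 11.
x_0 = 21^11 mod 23 = 22.
x_0 = 22 ≡ −1, so 21 is not a witness.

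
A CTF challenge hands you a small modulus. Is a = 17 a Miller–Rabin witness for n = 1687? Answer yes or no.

yes

n − 1 = 1686 = 2^1 · 843, so s = 1 and d = 843.
x_0 = 17^843 mod 1687 = 1112.
x_0 ∉ {1, 1686} and s = 1, so 17 is a Miller–Rabin witness and 1687 is composite.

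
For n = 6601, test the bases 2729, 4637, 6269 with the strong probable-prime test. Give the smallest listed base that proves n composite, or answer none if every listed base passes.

n − 1 = 6600 = 2^3 · 825, so s = 3 and d = 825.
Base 2729: x_0 = 2729^825 mod 6601 = 6600. x_0 = 6600 ≡ −1, so 2729 is not a witness.
Base 4637: x_0 = 4637^825 mod 6601 = 6600. x_0 = 6600 ≡ −1, so 4637 is not a witness.
Base 6269: x_0 = 6269^825 mod 6601 = 1. x_0 = 1, so 6269 is not a witness.
No listed base is a witness for 6601.

none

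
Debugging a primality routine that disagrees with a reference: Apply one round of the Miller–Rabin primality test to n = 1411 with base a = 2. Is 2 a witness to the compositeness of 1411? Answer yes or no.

n − 1 = 1410 = 2^1 · 705, so s = 1 and d = 705.
x_0 = 2^705 mod 1411 = 325.
x_0 ∉ {1, 1410} and s = 1, so 2 is a Miller–Rabin witness and 1411 is composite.

yes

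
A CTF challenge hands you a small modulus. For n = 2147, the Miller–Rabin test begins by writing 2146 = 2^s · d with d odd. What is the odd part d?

Halving: 2146 → 1073; 1073 is odd.
So 2146 = 2^1 · 1073.

1073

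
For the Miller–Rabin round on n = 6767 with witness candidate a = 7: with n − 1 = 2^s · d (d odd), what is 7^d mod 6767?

2992

n − 1 = 6766 = 2^1 · 3383, so s = 1 and d = 3383.
7^3383 mod 6767 = 2992.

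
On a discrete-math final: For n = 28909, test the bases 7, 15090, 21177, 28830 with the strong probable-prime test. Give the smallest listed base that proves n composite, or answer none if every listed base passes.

none

n − 1 = 28908 = 2^2 · 7227, so s = 2 and d = 7227.
Base 7: x_0 = 7^7227 mod 28909 = 9693. x_0 is neither 1 nor 28908, so continue squaring. x_1 = 9693^2 mod 28909 = 28908. x_1 ≡ −1, so 7 is not a witness.
Base 15090: x_0 = 15090^7227 mod 28909 = 1. x_0 = 1, so 15090 is not a witness.
Base 21177: x_0 = 21177^7227 mod 28909 = 9693. x_0 is neither 1 nor 28908, so continue squaring. x_1 = 9693^2 mod 28909 = 28908. x_1 ≡ −1, so 21177 is not a witness.
Base 28830: x_0 = 28830^7227 mod 28909 = 9693. x_0 is neither 1 nor 28908, so continue squaring. x_1 = 9693^2 mod 28909 = 28908. x_1 ≡ −1, so 28830 is not a witness.
No listed base is a witness for 28909.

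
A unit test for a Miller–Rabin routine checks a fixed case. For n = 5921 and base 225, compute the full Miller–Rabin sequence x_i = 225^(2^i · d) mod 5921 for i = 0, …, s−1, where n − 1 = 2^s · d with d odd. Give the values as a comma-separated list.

n − 1 = 5920 = 2^5 · 185, so s = 5 and d = 185.
x_0 = 225^185 mod 5921 = 4589.
x_1 = 4589^2 mod 5921 = 3845.
x_2 = 3845^2 mod 5921 = 5209.
x_3 = 5209^2 mod 5921 = 3659.
x_4 = 3659^2 mod 5921 = 900.

4589, 3845, 5209, 3659, 900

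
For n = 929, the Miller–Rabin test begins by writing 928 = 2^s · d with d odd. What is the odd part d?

29

Halving: 928 → 464 → 232 → 116 → 58 → 29; 29 is odd.
So 928 = 2^5 · 29.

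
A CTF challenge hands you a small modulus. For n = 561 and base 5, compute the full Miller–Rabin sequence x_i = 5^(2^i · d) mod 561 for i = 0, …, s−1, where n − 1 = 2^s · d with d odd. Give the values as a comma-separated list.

n − 1 = 560 = 2^4 · 35, so s = 4 and d = 35.
x_0 = 5^35 mod 561 = 23.
x_1 = 23^2 mod 561 = 529.
x_2 = 529^2 mod 561 = 463.
x_3 = 463^2 mod 561 = 67.

23, 529, 463, 67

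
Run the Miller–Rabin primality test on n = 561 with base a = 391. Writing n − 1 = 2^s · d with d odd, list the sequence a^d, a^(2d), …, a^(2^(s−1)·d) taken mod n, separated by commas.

n − 1 = 560 = 2^4 · 35, so s = 4 and d = 35.
x_0 = 391^35 mod 561 = 340.
x_1 = 340^2 mod 561 = 34.
x_2 = 34^2 mod 561 = 34.
x_3 = 34^2 mod 561 = 34.

340, 34, 34, 34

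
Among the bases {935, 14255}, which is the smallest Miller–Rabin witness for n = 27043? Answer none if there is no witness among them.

n − 1 = 27042 = 2^1 · 13521, so s = 1 and d = 13521.
Base 935: x_0 = 935^13521 mod 27043 = 1. x_0 = 1, so 935 is not a witness.
Base 14255: x_0 = 14255^13521 mod 27043 = 27042. x_0 = 27042 ≡ −1, so 14255 is not a witness.
No listed base is a witness for 27043.

none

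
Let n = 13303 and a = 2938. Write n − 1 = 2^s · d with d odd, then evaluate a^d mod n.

4376

n − 1 = 13302 = 2^1 · 6651, so s = 1 and d = 6651.
2938^6651 mod 13303 = 4376.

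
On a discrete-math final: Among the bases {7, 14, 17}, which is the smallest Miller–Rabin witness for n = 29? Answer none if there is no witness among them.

none

n − 1 = 28 = 2^2 · 7, so s = 2 and d = 7.
Base 7: x_0 = 7^7 mod 29 = 1. x_0 = 1, so 7 is not a witness.
Base 14: x_0 = 14^7 mod 29 = 12. x_0 is neither 1 nor 28, so continue squaring. x_1 = 12^2 mod 29 = 28. x_1 ≡ −1, so 14 is not a witness.
Base 17: x_0 = 17^7 mod 29 = 12. x_0 is neither 1 nor 28, so continue squaring. x_1 = 12^2 mod 29 = 28. x_1 ≡ −1, so 17 is not a witness.
No listed base is a witness for 29.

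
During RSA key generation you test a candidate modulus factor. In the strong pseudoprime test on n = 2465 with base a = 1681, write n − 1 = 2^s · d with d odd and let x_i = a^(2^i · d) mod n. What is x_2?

1886

n − 1 = 2464 = 2^5 · 77, so s = 5 and d = 77.
x_0 = 1681^77 mod 2465 = 376.
x_1 = 376^2 mod 2465 = 871.
x_2 = 871^2 mod 2465 = 1886.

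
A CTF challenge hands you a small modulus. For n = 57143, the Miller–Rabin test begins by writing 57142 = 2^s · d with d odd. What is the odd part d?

Halving: 57142 → 28571; 28571 is odd.
So 57142 = 2^1 · 28571.

28571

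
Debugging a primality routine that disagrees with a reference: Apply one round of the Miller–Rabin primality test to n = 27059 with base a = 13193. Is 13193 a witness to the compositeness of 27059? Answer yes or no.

no

n − 1 = 27058 = 2^1 · 13529, so s = 1 and d = 13529.
Repeated squaring mod 27059: 13193^1 ≡ 13193, 13193^2 ≡ 11761, 13193^4 ≡ 22572, 13193^8 ≡ 1273, 13193^16 ≡ 24048, 13193^32 ≡ 1356, 13193^64 ≡ 25783, 13193^128 ≡ 4636, 13193^256 ≡ 7650, 13193^512 ≡ 20942, 13193^1024 ≡ 22151, 13193^2048 ≡ 5954, 13193^4096 ≡ 2826, 13193^8192 ≡ 3871.
13529 = 8192 + 4096 + 1024 + 128 + 64 + 16 + 8 + 1, so 13193^13529 ≡ 3871·2826·22151·4636·25783·24048·1273·13193 ≡ 1 (mod 27059).
x_0 = 13193^13529 mod 27059 = 1.
x_0 = 1, so 13193 is not a witness.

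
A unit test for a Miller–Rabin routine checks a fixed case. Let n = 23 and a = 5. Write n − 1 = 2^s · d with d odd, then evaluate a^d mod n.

n − 1 = 22 = 2^1 · 11, so s = 1 and d = 11.
Repeated squaring mod 23: 5^1 ≡ 5, 5^2 ≡ 2, 5^4 ≡ 4, 5^8 ≡ 16.
11 = 8 + 2 + 1, so 5^11 ≡ 16·2·5 ≡ 22 (mod 23).

22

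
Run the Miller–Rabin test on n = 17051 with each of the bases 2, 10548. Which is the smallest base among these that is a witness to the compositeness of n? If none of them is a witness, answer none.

2

n − 1 = 17050 = 2^1 · 8525, so s = 1 and d = 8525.
Base 2: x_0 = 2^8525 mod 17051 = 2803. x_0 ∉ {1, 17050} and s = 1, so 2 is a Miller–Rabin witness and 17051 is composite.
Base 10548: x_0 = 10548^8525 mod 17051 = 12045. x_0 ∉ {1, 17050} and s = 1, so 10548 is a Miller–Rabin witness and 17051 is composite.
The smallest witness among the given bases is 2.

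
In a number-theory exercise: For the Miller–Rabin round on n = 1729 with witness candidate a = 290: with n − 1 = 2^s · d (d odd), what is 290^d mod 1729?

n − 1 = 1728 = 2^6 · 27, so s = 6 and d = 27.
290^27 mod 1729 = 818.

818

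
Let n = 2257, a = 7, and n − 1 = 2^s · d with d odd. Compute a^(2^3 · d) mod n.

1046

n − 1 = 2256 = 2^4 · 141, so s = 4 and d = 141.
Repeated squaring mod 2257: 7^1 ≡ 7, 7^2 ≡ 49, 7^4 ≡ 144, 7^8 ≡ 423, 7^16 ≡ 626, 7^32 ≡ 1415, 7^64 ≡ 266, 7^128 ≡ 789.
141 = 128 + 8 + 4 + 1, so 7^141 ≡ 789·423·144·7 ≡ 2098 (mod 2257).
x_0 = 2098.
x_1 = 2098^2 mod 2257 = 454.
x_2 = 454^2 mod 2257 = 729.
x_3 = 729^2 mod 2257 = 1046.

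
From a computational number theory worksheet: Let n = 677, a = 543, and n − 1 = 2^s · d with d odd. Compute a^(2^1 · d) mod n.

1

n − 1 = 676 = 2^2 · 169, so s = 2 and d = 169.
x_0 = 543^169 mod 677 = 676.
x_1 = 676^2 mod 677 = 1.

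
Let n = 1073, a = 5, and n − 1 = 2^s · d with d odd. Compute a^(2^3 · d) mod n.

n − 1 = 1072 = 2^4 · 67, so s = 4 and d = 67.
x_0 = 5^67 mod 1073 = 912.
x_1 = 912^2 mod 1073 = 169.
x_2 = 169^2 mod 1073 = 663.
x_3 = 663^2 mod 1073 = 712.

712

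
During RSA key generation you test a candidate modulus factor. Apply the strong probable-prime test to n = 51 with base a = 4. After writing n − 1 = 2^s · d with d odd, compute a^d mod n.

4

n − 1 = 50 = 2^1 · 25, so s = 1 and d = 25.
Repeated squaring mod 51: 4^1 ≡ 4, 4^2 ≡ 16, 4^4 ≡ 1, 4^8 ≡ 1, 4^16 ≡ 1.
25 = 16 + 8 + 1, so 4^25 ≡ 1·1·4 ≡ 4 (mod 51).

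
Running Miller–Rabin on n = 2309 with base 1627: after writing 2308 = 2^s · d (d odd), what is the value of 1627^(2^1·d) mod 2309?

n − 1 = 2308 = 2^2 · 577, so s = 2 and d = 577.
x_0 = 1627^577 mod 2309 = 1621.
x_1 = 1621^2 mod 2309 = 2308.

2308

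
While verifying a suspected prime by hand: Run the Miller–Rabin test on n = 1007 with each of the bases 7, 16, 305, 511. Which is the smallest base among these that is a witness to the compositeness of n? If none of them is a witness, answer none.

7

n − 1 = 1006 = 2^1 · 503, so s = 1 and d = 503.
Base 7: x_0 = 7^503 mod 1007 = 467. x_0 ∉ {1, 1006} and s = 1, so 7 is a Miller–Rabin witness and 1007 is composite.
Base 16: x_0 = 16^503 mod 1007 = 937. x_0 ∉ {1, 1006} and s = 1, so 16 is a Miller–Rabin witness and 1007 is composite.
Base 305: x_0 = 305^503 mod 1007 = 115. x_0 ∉ {1, 1006} and s = 1, so 305 is a Miller–Rabin witness and 1007 is composite.
Base 511: x_0 = 511^503 mod 1007 = 313. x_0 ∉ {1, 1006} and s = 1, so 511 is a Miller–Rabin witness and 1007 is composite.
The smallest witness among the given bases is 7.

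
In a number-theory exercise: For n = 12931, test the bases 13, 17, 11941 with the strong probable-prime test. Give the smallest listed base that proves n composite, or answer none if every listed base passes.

n − 1 = 12930 = 2^1 · 6465, so s = 1 and d = 6465.
Base 13: x_0 = 13^6465 mod 12931 = 2522. x_0 ∉ {1, 12930} and s = 1, so 13 is a Miller–Rabin witness and 12931 is composite.
Base 17: x_0 = 17^6465 mod 12931 = 12258. x_0 ∉ {1, 12930} and s = 1, so 17 is a Miller–Rabin witness and 12931 is composite.
Base 11941: x_0 = 11941^6465 mod 12931 = 5620. x_0 ∉ {1, 12930} and s = 1, so 11941 is a Miller–Rabin witness and 12931 is composite.
The smallest witness among the given bases is 13.

13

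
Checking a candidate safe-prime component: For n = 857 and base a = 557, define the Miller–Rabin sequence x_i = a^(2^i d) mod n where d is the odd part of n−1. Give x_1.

650

n − 1 = 856 = 2^3 · 107, so s = 3 and d = 107.
x_0 = 557^107 mod 857 = 506.
x_1 = 506^2 mod 857 = 650.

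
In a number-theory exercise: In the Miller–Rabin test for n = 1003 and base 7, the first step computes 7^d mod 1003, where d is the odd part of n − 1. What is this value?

147

n − 1 = 1002 = 2^1 · 501, so s = 1 and d = 501.
Repeated squaring mod 1003: 7^1 ≡ 7, 7^2 ≡ 49, 7^4 ≡ 395, 7^8 ≡ 560, 7^16 ≡ 664, 7^32 ≡ 579, 7^64 ≡ 239, 7^128 ≡ 953, 7^256 ≡ 494.
501 = 256 + 128 + 64 + 32 + 16 + 4 + 1, so 7^501 ≡ 494·953·239·579·664·395·7 ≡ 147 (mod 1003).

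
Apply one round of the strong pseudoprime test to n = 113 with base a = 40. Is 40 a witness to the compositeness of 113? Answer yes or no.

n − 1 = 112 = 2^4 · 7, so s = 4 and d = 7.
x_0 = 40^7 mod 113 = 48.
x_0 is neither 1 nor 112, so continue squaring.
x_1 = 48^2 mod 113 = 44.
x_2 = 44^2 mod 113 = 15.
x_3 = 15^2 mod 113 = 112.
x_3 ≡ −1, so 40 is not a witness.

no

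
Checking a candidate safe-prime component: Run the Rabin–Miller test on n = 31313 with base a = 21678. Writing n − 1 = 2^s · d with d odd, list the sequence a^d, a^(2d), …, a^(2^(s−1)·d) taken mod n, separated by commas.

n − 1 = 31312 = 2^4 · 1957, so s = 4 and d = 1957.
x_0 = 21678^1957 mod 31313 = 25024.
x_1 = 25024^2 mod 31313 = 3202.
x_2 = 3202^2 mod 31313 = 13453.
x_3 = 13453^2 mod 31313 = 25382.

25024, 3202, 13453, 25382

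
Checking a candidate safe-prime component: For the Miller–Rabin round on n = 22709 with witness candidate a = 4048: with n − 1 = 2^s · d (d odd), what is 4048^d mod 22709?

n − 1 = 22708 = 2^2 · 5677, so s = 2 and d = 5677.
4048^5677 mod 22709 = 1.

1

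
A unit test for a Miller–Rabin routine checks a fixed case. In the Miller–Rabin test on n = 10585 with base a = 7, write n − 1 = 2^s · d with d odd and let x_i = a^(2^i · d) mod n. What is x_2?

291

n − 1 = 10584 = 2^3 · 1323, so s = 3 and d = 1323.
x_0 = 7^1323 mod 10585 = 5453.
x_1 = 5453^2 mod 10585 = 1944.
x_2 = 1944^2 mod 10585 = 291.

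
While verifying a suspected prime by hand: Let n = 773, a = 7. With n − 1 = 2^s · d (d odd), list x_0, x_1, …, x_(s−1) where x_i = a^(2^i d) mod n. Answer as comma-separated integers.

n − 1 = 772 = 2^2 · 193, so s = 2 and d = 193.
x_0 = 7^193 mod 773 = 317.
x_1 = 317^2 mod 773 = 772.

317, 772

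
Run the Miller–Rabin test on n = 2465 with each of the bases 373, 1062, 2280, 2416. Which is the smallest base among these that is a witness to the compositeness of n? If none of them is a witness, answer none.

n − 1 = 2464 = 2^5 · 77, so s = 5 and d = 77.
Base 373: x_0 = 373^77 mod 2465 = 1393. x_0 is neither 1 nor 2464, so continue squaring. x_1 = 1393^2 mod 2465 = 494. x_2 = 494^2 mod 2465 = 1. x_2 = 1 but x_1 ≠ ±1, a nontrivial square root of 1 — 373 is a witness and 2465 is composite.
Base 1062: x_0 = 1062^77 mod 2465 = 1607. x_0 is neither 1 nor 2464, so continue squaring. x_1 = 1607^2 mod 2465 = 1594. x_2 = 1594^2 mod 2465 = 1886. x_3 = 1886^2 mod 2465 = 1. x_3 = 1 but x_2 ≠ ±1, a nontrivial square root of 1 — 1062 is a witness and 2465 is composite.
Base 2280: x_0 = 2280^77 mod 2465 = 1375. x_0 is neither 1 nor 2464, so continue squaring. x_1 = 1375^2 mod 2465 = 2435. x_2 = 2435^2 mod 2465 = 900. x_3 = 900^2 mod 2465 = 1480. x_4 = 1480^2 mod 2465 = 1480. Reached i = s−1 = 4 without hitting −1: 2280 is a Miller–Rabin witness and 2465 is composite.
Base 2416: x_0 = 2416^77 mod 2465 = 1681. x_0 is neither 1 nor 2464, so continue squaring. x_1 = 1681^2 mod 2465 = 871. x_2 = 871^2 mod 2465 = 1886. x_3 = 1886^2 mod 2465 = 1. x_3 = 1 but x_2 ≠ ±1, a nontrivial square root of 1 — 2416 is a witness and 2465 is composite.
The smallest witness among the given bases is 373.

373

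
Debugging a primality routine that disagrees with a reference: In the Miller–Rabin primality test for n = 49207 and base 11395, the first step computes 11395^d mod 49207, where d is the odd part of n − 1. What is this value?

n − 1 = 49206 = 2^1 · 24603, so s = 1 and d = 24603.
11395^24603 mod 49207 = 49206.

49206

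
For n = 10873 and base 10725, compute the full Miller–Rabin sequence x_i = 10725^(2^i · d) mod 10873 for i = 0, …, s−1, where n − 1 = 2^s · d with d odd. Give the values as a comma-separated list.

7733, 8662, 6544

n − 1 = 10872 = 2^3 · 1359, so s = 3 and d = 1359.
x_0 = 10725^1359 mod 10873 = 7733.
x_1 = 7733^2 mod 10873 = 8662.
x_2 = 8662^2 mod 10873 = 6544.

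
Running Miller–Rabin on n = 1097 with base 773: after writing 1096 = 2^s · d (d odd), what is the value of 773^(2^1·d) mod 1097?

1

n − 1 = 1096 = 2^3 · 137, so s = 3 and d = 137.
x_0 = 773^137 mod 1097 = 1.
x_1 = 1^2 mod 1097 = 1.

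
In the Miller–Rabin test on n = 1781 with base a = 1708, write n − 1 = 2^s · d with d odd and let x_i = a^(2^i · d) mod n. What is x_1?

818

n − 1 = 1780 = 2^2 · 445, so s = 2 and d = 445.
x_0 = 1708^445 mod 1781 = 200.
x_1 = 200^2 mod 1781 = 818.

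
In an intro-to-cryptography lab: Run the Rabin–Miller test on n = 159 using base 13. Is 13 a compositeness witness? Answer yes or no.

n − 1 = 158 = 2^1 · 79, so s = 1 and d = 79.
Repeated squaring mod 159: 13^1 ≡ 13, 13^2 ≡ 10, 13^4 ≡ 100, 13^8 ≡ 142, 13^16 ≡ 130, 13^32 ≡ 46, 13^64 ≡ 49.
79 = 64 + 8 + 4 + 2 + 1, so 13^79 ≡ 49·142·100·10·13 ≡ 13 (mod 159).
x_0 = 13^79 mod 159 = 13.
x_0 ∉ {1, 158} and s = 1, so 13 is a Miller–Rabin witness and 159 is composite.

yes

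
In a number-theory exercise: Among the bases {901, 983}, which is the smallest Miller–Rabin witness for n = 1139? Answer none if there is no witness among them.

n − 1 = 1138 = 2^1 · 569, so s = 1 and d = 569.
Base 901: x_0 = 901^569 mod 1139 = 306. x_0 ∉ {1, 1138} and s = 1, so 901 is a Miller–Rabin witness and 1139 is composite.
Base 983: x_0 = 983^569 mod 1139 = 496. x_0 ∉ {1, 1138} and s = 1, so 983 is a Miller–Rabin witness and 1139 is composite.
The smallest witness among the given bases is 901.

901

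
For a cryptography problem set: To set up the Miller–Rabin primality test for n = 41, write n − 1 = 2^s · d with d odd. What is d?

Halving: 40 → 20 → 10 → 5; 5 is odd.
So 40 = 2^3 · 5.

5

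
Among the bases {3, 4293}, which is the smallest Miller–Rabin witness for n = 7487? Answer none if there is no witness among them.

none

n − 1 = 7486 = 2^1 · 3743, so s = 1 and d = 3743.
Base 3: x_0 = 3^3743 mod 7487 = 1. x_0 = 1, so 3 is not a witness.
Base 4293: x_0 = 4293^3743 mod 7487 = 7486. x_0 = 7486 ≡ −1, so 4293 is not a witness.
No listed base is a witness for 7487.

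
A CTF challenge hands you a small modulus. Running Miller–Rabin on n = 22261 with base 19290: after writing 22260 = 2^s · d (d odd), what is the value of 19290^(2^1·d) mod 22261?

n − 1 = 22260 = 2^2 · 5565, so s = 2 and d = 5565.
x_0 = 19290^5565 mod 22261 = 13035.
x_1 = 13035^2 mod 22261 = 15273.

15273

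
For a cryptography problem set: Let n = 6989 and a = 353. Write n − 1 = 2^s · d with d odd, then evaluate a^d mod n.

4711

n − 1 = 6988 = 2^2 · 1747, so s = 2 and d = 1747.
353^1747 mod 6989 = 4711.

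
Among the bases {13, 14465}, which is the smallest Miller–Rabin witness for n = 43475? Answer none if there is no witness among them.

13

n − 1 = 43474 = 2^1 · 21737, so s = 1 and d = 21737.
Base 13: x_0 = 13^21737 mod 43475 = 15858. x_0 ∉ {1, 43474} and s = 1, so 13 is a Miller–Rabin witness and 43475 is composite.
Base 14465: x_0 = 14465^21737 mod 43475 = 33350. x_0 ∉ {1, 43474} and s = 1, so 14465 is a Miller–Rabin witness and 43475 is composite.
The smallest witness among the given bases is 13.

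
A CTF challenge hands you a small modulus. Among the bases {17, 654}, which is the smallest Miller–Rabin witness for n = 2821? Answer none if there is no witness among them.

n − 1 = 2820 = 2^2 · 705, so s = 2 and d = 705.
Base 17: x_0 = 17^705 mod 2821 = 2820. x_0 = 2820 ≡ −1, so 17 is not a witness.
Base 654: x_0 = 654^705 mod 2821 = 2820. x_0 = 2820 ≡ −1, so 654 is not a witness.
No listed base is a witness for 2821.

none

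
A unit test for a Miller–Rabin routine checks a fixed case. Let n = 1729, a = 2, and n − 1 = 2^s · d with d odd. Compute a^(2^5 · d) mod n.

1

n − 1 = 1728 = 2^6 · 27, so s = 6 and d = 27.
x_0 = 2^27 mod 1729 = 645.
x_1 = 645^2 mod 1729 = 1065.
x_2 = 1065^2 mod 1729 = 1.
x_3 = 1^2 mod 1729 = 1.
x_4 = 1^2 mod 1729 = 1.
x_5 = 1^2 mod 1729 = 1.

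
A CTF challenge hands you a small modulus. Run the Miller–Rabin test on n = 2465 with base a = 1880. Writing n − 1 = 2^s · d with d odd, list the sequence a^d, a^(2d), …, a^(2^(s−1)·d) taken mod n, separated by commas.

n − 1 = 2464 = 2^5 · 77, so s = 5 and d = 77.
x_0 = 1880^77 mod 2465 = 1915.
x_1 = 1915^2 mod 2465 = 1770.
x_2 = 1770^2 mod 2465 = 2350.
x_3 = 2350^2 mod 2465 = 900.
x_4 = 900^2 mod 2465 = 1480.

1915, 1770, 2350, 900, 1480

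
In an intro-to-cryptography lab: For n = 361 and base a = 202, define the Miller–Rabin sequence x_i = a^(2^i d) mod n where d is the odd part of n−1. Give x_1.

n − 1 = 360 = 2^3 · 45, so s = 3 and d = 45.
By repeated squaring, 202^45 ≡ 132 (mod 361).
x_0 = 132.
x_1 = 132^2 mod 361 = 96.

96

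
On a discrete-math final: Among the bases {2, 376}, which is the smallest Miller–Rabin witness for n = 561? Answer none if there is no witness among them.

2

n − 1 = 560 = 2^4 · 35, so s = 4 and d = 35.
Base 2: x_0 = 2^35 mod 561 = 263. x_0 is neither 1 nor 560, so continue squaring. x_1 = 263^2 mod 561 = 166. x_2 = 166^2 mod 561 = 67. x_3 = 67^2 mod 561 = 1. x_3 = 1 but x_2 ≠ ±1, a nontrivial square root of 1 — 2 is a witness and 561 is composite.
Base 376: x_0 = 376^35 mod 561 = 76. x_0 is neither 1 nor 560, so continue squaring. x_1 = 76^2 mod 561 = 166. x_2 = 166^2 mod 561 = 67. x_3 = 67^2 mod 561 = 1. x_3 = 1 but x_2 ≠ ±1, a nontrivial square root of 1 — 376 is a witness and 561 is composite.
The smallest witness among the given bases is 2.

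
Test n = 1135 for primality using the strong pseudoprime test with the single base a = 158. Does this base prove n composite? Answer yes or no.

yes

n − 1 = 1134 = 2^1 · 567, so s = 1 and d = 567.
x_0 = 158^567 mod 1135 = 687.
x_0 ∉ {1, 1134} and s = 1, so 158 is a Miller–Rabin witness and 1135 is composite.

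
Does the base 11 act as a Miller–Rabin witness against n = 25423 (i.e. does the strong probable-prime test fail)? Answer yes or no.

no

n − 1 = 25422 = 2^1 · 12711, so s = 1 and d = 12711.
Repeated squaring mod 25423: 11^1 ≡ 11, 11^2 ≡ 121, 11^4 ≡ 14641, 11^8 ≡ 17568, 11^16 ≡ 24827, 11^32 ≡ 24717, 11^64 ≡ 15399, 11^128 ≡ 8880, 11^256 ≡ 17677, 11^512 ≡ 2236, 11^1024 ≡ 16788, 11^2048 ≡ 22989, 11^4096 ≡ 797, 11^8192 ≡ 25057.
12711 = 8192 + 4096 + 256 + 128 + 32 + 4 + 2 + 1, so 11^12711 ≡ 25057·797·17677·8880·24717·14641·121·11 ≡ 1 (mod 25423).
x_0 = 11^12711 mod 25423 = 1.
x_0 = 1, so 11 is not a witness.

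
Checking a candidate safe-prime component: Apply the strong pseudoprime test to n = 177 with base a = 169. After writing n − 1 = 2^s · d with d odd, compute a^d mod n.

16

n − 1 = 176 = 2^4 · 11, so s = 4 and d = 11.
169^11 mod 177 = 16.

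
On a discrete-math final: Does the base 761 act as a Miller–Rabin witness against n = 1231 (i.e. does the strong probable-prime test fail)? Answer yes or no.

no

n − 1 = 1230 = 2^1 · 615, so s = 1 and d = 615.
x_0 = 761^615 mod 1231 = 1.
x_0 = 1, so 761 is not a witness.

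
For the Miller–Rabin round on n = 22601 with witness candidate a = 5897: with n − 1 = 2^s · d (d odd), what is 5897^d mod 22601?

n − 1 = 22600 = 2^3 · 2825, so s = 3 and d = 2825.
By repeated squaring, 5897^2825 ≡ 5096 (mod 22601).

5096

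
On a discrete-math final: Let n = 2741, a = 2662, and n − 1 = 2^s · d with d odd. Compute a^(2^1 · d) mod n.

n − 1 = 2740 = 2^2 · 685, so s = 2 and d = 685.
x_0 = 2662^685 mod 2741 = 2740.
x_1 = 2740^2 mod 2741 = 1.

1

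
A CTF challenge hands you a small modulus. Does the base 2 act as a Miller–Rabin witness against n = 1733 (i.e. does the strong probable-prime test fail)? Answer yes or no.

n − 1 = 1732 = 2^2 · 433, so s = 2 and d = 433.
x_0 = 2^433 mod 1733 = 1323.
x_0 is neither 1 nor 1732, so continue squaring.
x_1 = 1323^2 mod 1733 = 1732.
x_1 ≡ −1, so 2 is not a witness.

no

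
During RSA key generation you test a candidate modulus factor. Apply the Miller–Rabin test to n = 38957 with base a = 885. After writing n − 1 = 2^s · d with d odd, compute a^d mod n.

n − 1 = 38956 = 2^2 · 9739, so s = 2 and d = 9739.
Repeated squaring mod 38957: 885^1 ≡ 885, 885^2 ≡ 4085, 885^4 ≡ 13629, 885^8 ≡ 2665, 885^16 ≡ 12051, 885^32 ≡ 33862, 885^64 ≡ 13663, 885^128 ≡ 34582, 885^256 ≡ 12738, 885^512 ≡ 739, 885^1024 ≡ 723, 885^2048 ≡ 16288, 885^4096 ≡ 1774, 885^8192 ≡ 30516.
9739 = 8192 + 1024 + 512 + 8 + 2 + 1, so 885^9739 ≡ 30516·723·739·2665·4085·885 ≡ 22781 (mod 38957).

22781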